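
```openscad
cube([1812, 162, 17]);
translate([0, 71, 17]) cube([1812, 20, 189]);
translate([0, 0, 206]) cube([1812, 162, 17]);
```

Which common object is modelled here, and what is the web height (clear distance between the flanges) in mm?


An I-beam. The web height is 189 mm.

Two wide flanges with a thin centred web — an I-beam. Overall 223 mm minus two 17 mm flanges gives a web of 223 − 2·17 = 189 mm.


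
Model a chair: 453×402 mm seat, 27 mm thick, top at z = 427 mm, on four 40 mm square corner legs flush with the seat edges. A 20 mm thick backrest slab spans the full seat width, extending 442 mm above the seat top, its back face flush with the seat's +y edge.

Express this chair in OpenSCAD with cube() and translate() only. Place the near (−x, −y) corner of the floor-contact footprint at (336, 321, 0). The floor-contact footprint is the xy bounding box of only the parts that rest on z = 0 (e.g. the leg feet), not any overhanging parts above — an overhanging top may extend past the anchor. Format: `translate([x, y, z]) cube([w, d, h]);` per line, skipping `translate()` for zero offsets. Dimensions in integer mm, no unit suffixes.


translate([336, 321, 400]) cube([453, 402, 27]);
translate([336, 321, 0]) cube([40, 40, 400]);
translate([749, 321, 0]) cube([40, 40, 400]);
translate([336, 683, 0]) cube([40, 40, 400]);
translate([749, 683, 0]) cube([40, 40, 400]);
translate([336, 703, 427]) cube([453, 20, 442]);


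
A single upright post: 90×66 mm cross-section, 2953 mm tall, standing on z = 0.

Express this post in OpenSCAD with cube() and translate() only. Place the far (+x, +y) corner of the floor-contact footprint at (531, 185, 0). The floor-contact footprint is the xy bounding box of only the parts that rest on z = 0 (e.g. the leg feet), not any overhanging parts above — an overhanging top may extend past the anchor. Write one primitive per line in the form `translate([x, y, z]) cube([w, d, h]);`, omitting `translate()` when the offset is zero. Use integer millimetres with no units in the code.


translate([441, 119, 0]) cube([90, 66, 2953]);


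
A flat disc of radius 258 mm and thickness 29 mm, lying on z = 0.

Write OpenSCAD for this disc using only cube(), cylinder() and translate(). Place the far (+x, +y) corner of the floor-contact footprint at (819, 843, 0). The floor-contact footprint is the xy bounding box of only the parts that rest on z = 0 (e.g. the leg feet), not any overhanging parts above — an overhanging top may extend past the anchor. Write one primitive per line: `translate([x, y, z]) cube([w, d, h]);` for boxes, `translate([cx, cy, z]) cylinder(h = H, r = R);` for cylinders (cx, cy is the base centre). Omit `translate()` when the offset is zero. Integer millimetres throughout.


translate([561, 585, 0]) cylinder(h = 29, r = 258);


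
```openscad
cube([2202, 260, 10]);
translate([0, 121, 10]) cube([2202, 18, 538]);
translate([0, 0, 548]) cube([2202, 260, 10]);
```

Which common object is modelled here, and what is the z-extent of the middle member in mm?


An I-beam. The web height is 538 mm.

Two wide flanges with a thin centred web — an I-beam. Overall 558 mm minus two 10 mm flanges gives a web of 558 − 2·10 = 538 mm.


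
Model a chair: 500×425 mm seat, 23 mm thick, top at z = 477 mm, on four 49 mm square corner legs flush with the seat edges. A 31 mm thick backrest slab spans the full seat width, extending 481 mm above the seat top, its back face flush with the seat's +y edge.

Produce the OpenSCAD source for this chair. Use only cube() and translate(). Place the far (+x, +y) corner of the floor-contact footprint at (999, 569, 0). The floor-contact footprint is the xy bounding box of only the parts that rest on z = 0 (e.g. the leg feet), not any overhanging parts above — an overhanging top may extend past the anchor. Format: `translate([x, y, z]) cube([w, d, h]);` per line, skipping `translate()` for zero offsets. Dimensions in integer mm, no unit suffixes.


translate([499, 144, 454]) cube([500, 425, 23]);
translate([499, 144, 0]) cube([49, 49, 454]);
translate([950, 144, 0]) cube([49, 49, 454]);
translate([499, 520, 0]) cube([49, 49, 454]);
translate([950, 520, 0]) cube([49, 49, 454]);
translate([499, 538, 477]) cube([500, 31, 481]);


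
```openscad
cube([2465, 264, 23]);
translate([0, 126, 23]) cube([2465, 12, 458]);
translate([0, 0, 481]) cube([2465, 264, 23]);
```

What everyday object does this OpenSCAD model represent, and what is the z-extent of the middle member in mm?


An I-beam. The web height is 458 mm.

Two wide flanges with a thin centred web — an I-beam. Overall 504 mm minus two 23 mm flanges gives a web of 504 − 2·23 = 458 mm.


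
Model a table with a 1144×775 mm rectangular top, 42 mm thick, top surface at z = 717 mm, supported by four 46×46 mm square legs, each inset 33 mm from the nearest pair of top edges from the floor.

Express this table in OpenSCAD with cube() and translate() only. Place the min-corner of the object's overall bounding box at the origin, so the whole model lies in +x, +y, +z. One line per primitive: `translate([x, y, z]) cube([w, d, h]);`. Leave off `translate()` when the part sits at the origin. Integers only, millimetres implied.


translate([0, 0, 675]) cube([1144, 775, 42]);
translate([33, 33, 0]) cube([46, 46, 675]);
translate([1065, 33, 0]) cube([46, 46, 675]);
translate([33, 696, 0]) cube([46, 46, 675]);
translate([1065, 696, 0]) cube([46, 46, 675]);


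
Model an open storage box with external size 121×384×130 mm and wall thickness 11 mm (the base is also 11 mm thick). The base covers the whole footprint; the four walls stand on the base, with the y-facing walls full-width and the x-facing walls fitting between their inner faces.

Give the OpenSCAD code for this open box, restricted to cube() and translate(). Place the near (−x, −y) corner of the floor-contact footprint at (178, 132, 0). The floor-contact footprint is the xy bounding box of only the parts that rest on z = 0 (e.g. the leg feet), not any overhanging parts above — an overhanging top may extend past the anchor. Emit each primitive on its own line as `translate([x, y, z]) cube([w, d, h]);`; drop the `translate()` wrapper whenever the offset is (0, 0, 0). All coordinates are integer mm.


translate([178, 132, 0]) cube([121, 384, 11]);
translate([178, 132, 11]) cube([121, 11, 119]);
translate([178, 505, 11]) cube([121, 11, 119]);
translate([178, 143, 11]) cube([11, 362, 119]);
translate([288, 143, 11]) cube([11, 362, 119]);


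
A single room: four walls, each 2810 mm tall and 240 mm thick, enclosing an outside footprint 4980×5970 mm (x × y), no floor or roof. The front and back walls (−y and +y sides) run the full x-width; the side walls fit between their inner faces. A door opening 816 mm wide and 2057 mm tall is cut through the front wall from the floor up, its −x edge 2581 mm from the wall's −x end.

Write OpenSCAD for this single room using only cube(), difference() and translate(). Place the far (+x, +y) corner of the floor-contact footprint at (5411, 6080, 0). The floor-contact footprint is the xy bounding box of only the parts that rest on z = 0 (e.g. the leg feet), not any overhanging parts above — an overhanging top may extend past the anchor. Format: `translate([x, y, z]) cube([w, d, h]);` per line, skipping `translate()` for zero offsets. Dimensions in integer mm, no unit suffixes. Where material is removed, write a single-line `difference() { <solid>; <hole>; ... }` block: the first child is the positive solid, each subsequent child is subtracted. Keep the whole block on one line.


difference() { translate([431, 110, 0]) cube([4980, 240, 2810]); translate([3012, 110, 0]) cube([816, 240, 2057]); }
translate([431, 5840, 0]) cube([4980, 240, 2810]);
translate([431, 350, 0]) cube([240, 5490, 2810]);
translate([5171, 350, 0]) cube([240, 5490, 2810]);


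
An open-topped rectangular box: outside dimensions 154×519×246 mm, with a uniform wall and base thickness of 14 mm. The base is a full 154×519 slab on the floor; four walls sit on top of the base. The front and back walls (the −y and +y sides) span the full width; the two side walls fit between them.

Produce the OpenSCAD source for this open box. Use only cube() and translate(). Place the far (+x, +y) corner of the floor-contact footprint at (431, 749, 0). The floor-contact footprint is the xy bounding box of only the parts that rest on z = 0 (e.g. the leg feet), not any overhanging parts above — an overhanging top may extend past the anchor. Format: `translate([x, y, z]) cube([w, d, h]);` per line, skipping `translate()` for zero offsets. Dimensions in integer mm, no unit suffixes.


translate([277, 230, 0]) cube([154, 519, 14]);
translate([277, 230, 14]) cube([154, 14, 232]);
translate([277, 735, 14]) cube([154, 14, 232]);
translate([277, 244, 14]) cube([14, 491, 232]);
translate([417, 244, 14]) cube([14, 491, 232]);


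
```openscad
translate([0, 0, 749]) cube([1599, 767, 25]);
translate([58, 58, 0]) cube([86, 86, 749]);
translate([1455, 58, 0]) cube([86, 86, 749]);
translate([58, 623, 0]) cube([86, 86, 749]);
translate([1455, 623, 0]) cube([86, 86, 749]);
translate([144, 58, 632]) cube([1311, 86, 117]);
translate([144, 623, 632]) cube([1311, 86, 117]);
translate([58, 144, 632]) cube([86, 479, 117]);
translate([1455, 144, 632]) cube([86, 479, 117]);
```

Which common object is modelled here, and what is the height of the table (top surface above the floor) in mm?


A table. The table height is 774 mm.

A 1599×767×25 slab sits at z = 749 on four 86 mm square posts — a table. The top surface is at 749 + 25 = 774 mm.


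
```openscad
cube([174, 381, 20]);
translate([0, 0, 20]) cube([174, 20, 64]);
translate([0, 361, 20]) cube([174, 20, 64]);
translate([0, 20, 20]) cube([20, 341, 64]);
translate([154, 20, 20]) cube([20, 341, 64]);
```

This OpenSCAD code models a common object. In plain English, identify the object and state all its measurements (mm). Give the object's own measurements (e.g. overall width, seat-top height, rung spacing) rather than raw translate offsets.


An open-topped rectangular box: outside dimensions 174×381×84 mm, with a uniform wall and base thickness of 20 mm. The base is a full 174×381 slab on the floor; four walls sit on top of the base. The front and back walls (the −y and +y sides) span the full width; the two side walls fit between them.


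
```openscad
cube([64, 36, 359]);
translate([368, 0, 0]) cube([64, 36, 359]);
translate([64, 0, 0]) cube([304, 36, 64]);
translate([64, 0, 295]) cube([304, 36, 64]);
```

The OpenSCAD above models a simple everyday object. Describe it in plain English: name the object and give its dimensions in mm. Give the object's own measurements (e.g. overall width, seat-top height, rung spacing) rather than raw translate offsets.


A rectangular picture frame lying in the x–z plane (depth along y). The opening is 304 mm wide (x) by 231 mm tall (z), surrounded by a border 64 mm wide on all four sides. The frame is 36 mm deep and is made of two full-height vertical stiles with two horizontal rails fitted between them.


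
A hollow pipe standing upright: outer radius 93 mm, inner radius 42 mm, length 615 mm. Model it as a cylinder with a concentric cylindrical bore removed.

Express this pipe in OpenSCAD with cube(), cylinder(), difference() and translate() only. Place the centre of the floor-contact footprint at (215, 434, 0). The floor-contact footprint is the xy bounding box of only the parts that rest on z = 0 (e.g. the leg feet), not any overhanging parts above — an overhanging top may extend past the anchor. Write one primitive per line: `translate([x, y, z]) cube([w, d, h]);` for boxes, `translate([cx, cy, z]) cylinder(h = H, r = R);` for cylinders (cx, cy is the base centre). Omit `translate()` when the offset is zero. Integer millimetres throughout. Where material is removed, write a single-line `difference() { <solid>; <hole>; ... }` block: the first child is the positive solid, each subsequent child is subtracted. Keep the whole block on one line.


difference() { translate([215, 434, 0]) cylinder(h = 615, r = 93); translate([215, 434, 0]) cylinder(h = 615, r = 42); }


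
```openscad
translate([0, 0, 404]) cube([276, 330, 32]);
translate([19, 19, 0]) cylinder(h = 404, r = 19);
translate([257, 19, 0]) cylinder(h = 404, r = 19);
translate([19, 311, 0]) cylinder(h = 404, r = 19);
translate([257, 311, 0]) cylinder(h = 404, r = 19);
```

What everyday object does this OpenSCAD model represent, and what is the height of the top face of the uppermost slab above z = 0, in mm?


A stool. The seat height is 436 mm.

A 276×330×32 slab at z = 404 on four corner cylinders — a stool. The seat top is 404 + 32 = 436 mm.


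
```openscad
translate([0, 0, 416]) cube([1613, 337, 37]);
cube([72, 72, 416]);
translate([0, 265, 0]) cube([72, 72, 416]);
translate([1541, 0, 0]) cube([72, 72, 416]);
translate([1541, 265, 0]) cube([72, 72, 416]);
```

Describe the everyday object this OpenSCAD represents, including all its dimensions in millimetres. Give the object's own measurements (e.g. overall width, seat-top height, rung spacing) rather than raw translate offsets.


A bench: a 1613×337 mm seat slab, 37 mm thick, top at z = 453 mm, on four 72×72 mm square legs flush with the seat corners and standing on z = 0.


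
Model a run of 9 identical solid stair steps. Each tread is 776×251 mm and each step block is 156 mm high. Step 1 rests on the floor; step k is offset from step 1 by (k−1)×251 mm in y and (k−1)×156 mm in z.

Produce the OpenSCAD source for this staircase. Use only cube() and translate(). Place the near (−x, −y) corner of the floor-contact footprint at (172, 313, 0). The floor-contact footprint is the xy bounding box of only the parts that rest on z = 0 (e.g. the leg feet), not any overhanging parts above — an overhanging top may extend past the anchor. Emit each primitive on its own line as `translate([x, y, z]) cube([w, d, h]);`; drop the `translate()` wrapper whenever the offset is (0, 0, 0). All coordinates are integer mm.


translate([172, 313, 0]) cube([776, 251, 156]);
translate([172, 564, 156]) cube([776, 251, 156]);
translate([172, 815, 312]) cube([776, 251, 156]);
translate([172, 1066, 468]) cube([776, 251, 156]);
translate([172, 1317, 624]) cube([776, 251, 156]);
translate([172, 1568, 780]) cube([776, 251, 156]);
translate([172, 1819, 936]) cube([776, 251, 156]);
translate([172, 2070, 1092]) cube([776, 251, 156]);
translate([172, 2321, 1248]) cube([776, 251, 156]);


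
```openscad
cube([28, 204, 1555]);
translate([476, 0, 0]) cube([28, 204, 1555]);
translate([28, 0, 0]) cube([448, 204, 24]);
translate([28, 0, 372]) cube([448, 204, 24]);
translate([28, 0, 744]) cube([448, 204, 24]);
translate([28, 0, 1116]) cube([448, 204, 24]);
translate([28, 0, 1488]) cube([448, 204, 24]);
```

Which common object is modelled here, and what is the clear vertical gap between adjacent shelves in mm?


A bookshelf. The clear shelf gap is 348 mm.

Two tall side panels with 5 horizontal boards between them — a bookshelf. The first two shelf undersides are at z = 0 and z = 372; with shelf thickness 24, the clear gap is 372 − 0 − 24 = 348 mm.


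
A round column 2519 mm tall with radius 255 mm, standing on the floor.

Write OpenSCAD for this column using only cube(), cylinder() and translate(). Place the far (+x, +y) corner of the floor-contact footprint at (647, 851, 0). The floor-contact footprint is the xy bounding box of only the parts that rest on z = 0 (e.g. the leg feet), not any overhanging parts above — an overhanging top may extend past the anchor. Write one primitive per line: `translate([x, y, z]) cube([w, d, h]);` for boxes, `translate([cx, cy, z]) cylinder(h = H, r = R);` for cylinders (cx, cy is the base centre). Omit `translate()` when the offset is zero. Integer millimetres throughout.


translate([392, 596, 0]) cylinder(h = 2519, r = 255);


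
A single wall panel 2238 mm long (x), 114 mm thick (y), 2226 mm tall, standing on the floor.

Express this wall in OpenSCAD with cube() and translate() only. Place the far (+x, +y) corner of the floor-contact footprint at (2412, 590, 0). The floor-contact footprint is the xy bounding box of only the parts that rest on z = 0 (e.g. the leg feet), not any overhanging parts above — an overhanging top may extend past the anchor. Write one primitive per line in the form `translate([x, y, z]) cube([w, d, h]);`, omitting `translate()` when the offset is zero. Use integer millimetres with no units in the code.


translate([174, 476, 0]) cube([2238, 114, 2226]);


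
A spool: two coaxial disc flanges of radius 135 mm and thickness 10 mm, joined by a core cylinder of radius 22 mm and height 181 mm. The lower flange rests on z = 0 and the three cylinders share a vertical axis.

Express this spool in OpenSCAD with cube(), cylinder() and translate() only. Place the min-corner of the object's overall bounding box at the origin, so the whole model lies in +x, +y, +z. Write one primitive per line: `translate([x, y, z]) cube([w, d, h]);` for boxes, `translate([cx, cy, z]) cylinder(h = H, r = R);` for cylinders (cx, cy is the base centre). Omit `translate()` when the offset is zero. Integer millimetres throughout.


translate([135, 135, 0]) cylinder(h = 10, r = 135);
translate([135, 135, 10]) cylinder(h = 181, r = 22);
translate([135, 135, 191]) cylinder(h = 10, r = 135);


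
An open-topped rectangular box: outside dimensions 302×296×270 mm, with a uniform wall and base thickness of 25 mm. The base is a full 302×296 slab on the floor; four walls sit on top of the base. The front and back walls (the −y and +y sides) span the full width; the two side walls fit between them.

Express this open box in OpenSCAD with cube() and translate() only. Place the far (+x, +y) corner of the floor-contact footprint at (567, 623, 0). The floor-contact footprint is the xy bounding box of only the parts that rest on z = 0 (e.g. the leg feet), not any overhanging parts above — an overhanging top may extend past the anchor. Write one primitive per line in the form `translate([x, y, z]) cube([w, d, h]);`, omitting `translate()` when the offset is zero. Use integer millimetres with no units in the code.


translate([265, 327, 0]) cube([302, 296, 25]);
translate([265, 327, 25]) cube([302, 25, 245]);
translate([265, 598, 25]) cube([302, 25, 245]);
translate([265, 352, 25]) cube([25, 246, 245]);
translate([542, 352, 25]) cube([25, 246, 245]);


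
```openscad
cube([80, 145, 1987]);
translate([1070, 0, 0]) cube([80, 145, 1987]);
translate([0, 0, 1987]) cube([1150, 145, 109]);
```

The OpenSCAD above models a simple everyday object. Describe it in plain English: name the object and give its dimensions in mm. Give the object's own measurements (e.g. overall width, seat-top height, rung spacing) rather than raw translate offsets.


A door frame. The clear opening is 990 mm wide and 1987 mm high. Two 80 mm wide jambs, 145 mm deep, stand either side of the opening from the floor to the top of the opening. A 109 mm thick head sits across the top of both jambs, spanning the full outside width of the frame.


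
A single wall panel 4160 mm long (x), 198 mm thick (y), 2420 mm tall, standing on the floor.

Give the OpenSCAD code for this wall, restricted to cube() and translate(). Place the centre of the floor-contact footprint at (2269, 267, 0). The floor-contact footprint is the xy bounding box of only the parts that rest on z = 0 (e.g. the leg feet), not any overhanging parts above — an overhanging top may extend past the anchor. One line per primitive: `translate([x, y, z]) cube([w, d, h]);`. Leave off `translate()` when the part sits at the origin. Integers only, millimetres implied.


translate([189, 168, 0]) cube([4160, 198, 2420]);


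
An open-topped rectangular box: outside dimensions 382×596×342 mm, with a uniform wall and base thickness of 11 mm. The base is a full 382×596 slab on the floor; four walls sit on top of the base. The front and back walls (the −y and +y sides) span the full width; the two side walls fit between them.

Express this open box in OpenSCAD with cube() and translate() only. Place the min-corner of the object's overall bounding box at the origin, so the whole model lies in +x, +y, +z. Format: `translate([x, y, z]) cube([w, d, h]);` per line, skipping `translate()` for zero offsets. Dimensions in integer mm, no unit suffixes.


cube([382, 596, 11]);
translate([0, 0, 11]) cube([382, 11, 331]);
translate([0, 585, 11]) cube([382, 11, 331]);
translate([0, 11, 11]) cube([11, 574, 331]);
translate([371, 11, 11]) cube([11, 574, 331]);


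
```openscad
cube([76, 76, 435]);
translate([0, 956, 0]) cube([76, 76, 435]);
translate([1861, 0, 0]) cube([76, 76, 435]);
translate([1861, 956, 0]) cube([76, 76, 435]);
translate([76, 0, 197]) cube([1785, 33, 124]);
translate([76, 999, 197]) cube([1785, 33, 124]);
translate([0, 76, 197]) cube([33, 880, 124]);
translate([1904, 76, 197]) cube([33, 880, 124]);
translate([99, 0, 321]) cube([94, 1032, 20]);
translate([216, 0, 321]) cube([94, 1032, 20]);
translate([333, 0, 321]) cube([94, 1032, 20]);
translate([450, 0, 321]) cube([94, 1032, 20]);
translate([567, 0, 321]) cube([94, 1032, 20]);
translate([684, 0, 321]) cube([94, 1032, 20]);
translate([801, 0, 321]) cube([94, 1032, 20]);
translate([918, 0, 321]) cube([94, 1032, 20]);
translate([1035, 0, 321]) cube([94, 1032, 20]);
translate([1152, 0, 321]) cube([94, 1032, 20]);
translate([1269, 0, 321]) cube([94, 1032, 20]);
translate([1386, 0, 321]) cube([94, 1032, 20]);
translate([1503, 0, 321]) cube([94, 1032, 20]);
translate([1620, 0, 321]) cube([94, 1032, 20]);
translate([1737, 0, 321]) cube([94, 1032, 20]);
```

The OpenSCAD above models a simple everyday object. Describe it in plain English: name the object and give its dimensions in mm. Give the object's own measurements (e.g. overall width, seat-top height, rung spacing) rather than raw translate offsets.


A bed frame 1937 mm long (x) by 1032 mm wide (y). Four 76×76 mm corner posts, 435 mm tall, at the corners of the footprint. Four rails of 33 mm thickness and 124 mm height run between adjacent posts with their undersides at z = 197 mm, their outer faces flush with the outside of the frame (the two x-running rails run between the posts' inner faces; the two y-running rails run between the posts' inner faces). 15 slats, each 94 mm wide (x) and 20 mm thick, lie across the top of the two x-running rails, running the full 1032 mm width of the frame in y; along x they sit between the end posts with a 23 mm gap after the −x posts and between neighbouring slats, leaving 30 mm before the +x posts.


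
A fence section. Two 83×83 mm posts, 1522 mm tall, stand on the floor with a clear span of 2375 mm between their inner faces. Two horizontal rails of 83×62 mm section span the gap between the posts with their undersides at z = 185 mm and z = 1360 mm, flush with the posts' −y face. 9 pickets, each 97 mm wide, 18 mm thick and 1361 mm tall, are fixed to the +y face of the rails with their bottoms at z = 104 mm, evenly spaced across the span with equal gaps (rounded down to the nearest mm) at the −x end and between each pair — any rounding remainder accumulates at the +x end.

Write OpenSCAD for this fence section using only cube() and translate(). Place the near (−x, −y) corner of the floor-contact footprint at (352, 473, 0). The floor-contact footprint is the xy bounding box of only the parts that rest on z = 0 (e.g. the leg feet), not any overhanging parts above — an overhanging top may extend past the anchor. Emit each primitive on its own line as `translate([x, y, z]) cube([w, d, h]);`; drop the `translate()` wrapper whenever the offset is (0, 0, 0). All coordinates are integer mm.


translate([352, 473, 0]) cube([83, 83, 1522]);
translate([2810, 473, 0]) cube([83, 83, 1522]);
translate([435, 473, 185]) cube([2375, 83, 62]);
translate([435, 473, 1360]) cube([2375, 83, 62]);
translate([585, 556, 104]) cube([97, 18, 1361]);
translate([832, 556, 104]) cube([97, 18, 1361]);
translate([1079, 556, 104]) cube([97, 18, 1361]);
translate([1326, 556, 104]) cube([97, 18, 1361]);
translate([1573, 556, 104]) cube([97, 18, 1361]);
translate([1820, 556, 104]) cube([97, 18, 1361]);
translate([2067, 556, 104]) cube([97, 18, 1361]);
translate([2314, 556, 104]) cube([97, 18, 1361]);
translate([2561, 556, 104]) cube([97, 18, 1361]);


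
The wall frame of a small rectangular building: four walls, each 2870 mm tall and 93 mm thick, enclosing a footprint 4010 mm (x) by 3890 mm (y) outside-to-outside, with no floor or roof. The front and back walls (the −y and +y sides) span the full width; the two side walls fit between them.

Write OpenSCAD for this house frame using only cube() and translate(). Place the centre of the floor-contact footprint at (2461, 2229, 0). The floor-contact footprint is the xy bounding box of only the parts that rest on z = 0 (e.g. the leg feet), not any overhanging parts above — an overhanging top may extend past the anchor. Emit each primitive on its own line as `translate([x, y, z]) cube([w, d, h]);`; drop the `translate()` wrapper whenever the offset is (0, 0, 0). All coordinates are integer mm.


translate([456, 284, 0]) cube([4010, 93, 2870]);
translate([456, 4081, 0]) cube([4010, 93, 2870]);
translate([456, 377, 0]) cube([93, 3704, 2870]);
translate([4373, 377, 0]) cube([93, 3704, 2870]);


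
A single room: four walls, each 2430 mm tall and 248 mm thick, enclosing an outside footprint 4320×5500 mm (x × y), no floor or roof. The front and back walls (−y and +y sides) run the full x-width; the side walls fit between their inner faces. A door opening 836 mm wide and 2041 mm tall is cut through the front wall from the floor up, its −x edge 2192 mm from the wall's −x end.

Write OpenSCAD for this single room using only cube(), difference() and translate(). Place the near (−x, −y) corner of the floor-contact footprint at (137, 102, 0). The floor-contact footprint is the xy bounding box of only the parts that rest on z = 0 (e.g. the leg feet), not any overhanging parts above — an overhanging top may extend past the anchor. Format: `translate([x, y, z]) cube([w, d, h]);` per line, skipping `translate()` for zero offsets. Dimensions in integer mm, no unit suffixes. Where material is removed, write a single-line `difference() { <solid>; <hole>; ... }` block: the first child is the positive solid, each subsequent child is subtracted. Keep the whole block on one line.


difference() { translate([137, 102, 0]) cube([4320, 248, 2430]); translate([2329, 102, 0]) cube([836, 248, 2041]); }
translate([137, 5354, 0]) cube([4320, 248, 2430]);
translate([137, 350, 0]) cube([248, 5004, 2430]);
translate([4209, 350, 0]) cube([248, 5004, 2430]);


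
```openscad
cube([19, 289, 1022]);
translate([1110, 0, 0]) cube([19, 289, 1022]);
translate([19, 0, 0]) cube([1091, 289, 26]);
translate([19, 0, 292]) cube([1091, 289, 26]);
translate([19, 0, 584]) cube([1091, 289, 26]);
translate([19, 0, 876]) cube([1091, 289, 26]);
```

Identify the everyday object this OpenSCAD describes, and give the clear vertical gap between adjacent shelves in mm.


A bookshelf. The clear shelf gap is 266 mm.

Two tall side panels with 4 horizontal boards between them — a bookshelf. The first two shelf undersides are at z = 0 and z = 292; with shelf thickness 26, the clear gap is 292 − 0 − 26 = 266 mm.


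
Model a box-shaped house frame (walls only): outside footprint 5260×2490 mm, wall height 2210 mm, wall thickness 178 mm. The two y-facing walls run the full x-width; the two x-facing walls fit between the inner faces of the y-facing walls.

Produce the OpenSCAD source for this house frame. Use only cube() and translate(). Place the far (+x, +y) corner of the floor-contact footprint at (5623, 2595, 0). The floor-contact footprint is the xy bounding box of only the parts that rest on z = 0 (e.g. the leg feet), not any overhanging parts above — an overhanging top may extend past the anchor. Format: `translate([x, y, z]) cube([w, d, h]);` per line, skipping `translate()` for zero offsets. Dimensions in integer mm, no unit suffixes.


translate([363, 105, 0]) cube([5260, 178, 2210]);
translate([363, 2417, 0]) cube([5260, 178, 2210]);
translate([363, 283, 0]) cube([178, 2134, 2210]);
translate([5445, 283, 0]) cube([178, 2134, 2210]);


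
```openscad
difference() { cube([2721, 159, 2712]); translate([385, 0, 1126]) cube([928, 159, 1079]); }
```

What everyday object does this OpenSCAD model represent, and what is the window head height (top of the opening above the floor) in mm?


A wall with a window opening. The window head height is 2205 mm.

A wall with a rectangular opening subtracted — a window. Sill at z = 1126, opening 1079 mm tall, so the head is at 1126 + 1079 = 2205 mm.


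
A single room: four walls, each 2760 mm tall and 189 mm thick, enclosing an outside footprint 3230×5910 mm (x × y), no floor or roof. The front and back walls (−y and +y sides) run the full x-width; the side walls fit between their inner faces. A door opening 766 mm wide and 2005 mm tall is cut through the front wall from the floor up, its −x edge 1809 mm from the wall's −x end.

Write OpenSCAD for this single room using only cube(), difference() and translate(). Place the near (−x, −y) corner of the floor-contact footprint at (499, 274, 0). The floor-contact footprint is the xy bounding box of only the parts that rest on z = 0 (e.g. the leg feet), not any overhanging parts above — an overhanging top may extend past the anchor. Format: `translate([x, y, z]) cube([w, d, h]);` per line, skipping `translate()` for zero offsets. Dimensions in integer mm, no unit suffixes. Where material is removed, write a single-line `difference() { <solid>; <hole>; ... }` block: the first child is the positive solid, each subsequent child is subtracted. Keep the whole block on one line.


difference() { translate([499, 274, 0]) cube([3230, 189, 2760]); translate([2308, 274, 0]) cube([766, 189, 2005]); }
translate([499, 5995, 0]) cube([3230, 189, 2760]);
translate([499, 463, 0]) cube([189, 5532, 2760]);
translate([3540, 463, 0]) cube([189, 5532, 2760]);


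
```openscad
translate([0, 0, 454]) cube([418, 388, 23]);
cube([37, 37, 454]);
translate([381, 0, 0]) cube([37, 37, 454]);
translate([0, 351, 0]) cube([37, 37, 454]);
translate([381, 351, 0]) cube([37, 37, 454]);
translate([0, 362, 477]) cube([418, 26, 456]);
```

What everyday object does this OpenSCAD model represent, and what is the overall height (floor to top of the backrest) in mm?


A chair. The overall height is 933 mm.

A slab on four corner posts with a tall panel at the back — a chair. The seat slab sits at z = 454 with thickness 23, and the 456 mm backrest starts at the seat top, so the overall height is 454 + 23 + 456 = 933 mm.


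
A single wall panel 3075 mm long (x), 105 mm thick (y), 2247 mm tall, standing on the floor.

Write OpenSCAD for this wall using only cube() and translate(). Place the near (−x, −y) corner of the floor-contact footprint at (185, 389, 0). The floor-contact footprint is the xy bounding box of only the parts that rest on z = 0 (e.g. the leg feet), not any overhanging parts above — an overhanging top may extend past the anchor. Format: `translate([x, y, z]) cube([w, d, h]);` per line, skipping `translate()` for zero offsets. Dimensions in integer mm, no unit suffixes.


translate([185, 389, 0]) cube([3075, 105, 2247]);


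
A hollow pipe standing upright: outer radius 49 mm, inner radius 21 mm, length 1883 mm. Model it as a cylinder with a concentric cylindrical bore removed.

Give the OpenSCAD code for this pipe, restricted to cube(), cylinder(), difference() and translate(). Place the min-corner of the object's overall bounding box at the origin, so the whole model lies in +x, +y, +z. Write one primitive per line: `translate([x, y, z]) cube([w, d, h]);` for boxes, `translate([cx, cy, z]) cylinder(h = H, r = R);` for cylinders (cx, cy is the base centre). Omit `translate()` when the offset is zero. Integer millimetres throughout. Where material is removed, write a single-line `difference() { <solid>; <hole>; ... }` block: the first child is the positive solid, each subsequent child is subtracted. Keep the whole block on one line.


difference() { translate([49, 49, 0]) cylinder(h = 1883, r = 49); translate([49, 49, 0]) cylinder(h = 1883, r = 21); }


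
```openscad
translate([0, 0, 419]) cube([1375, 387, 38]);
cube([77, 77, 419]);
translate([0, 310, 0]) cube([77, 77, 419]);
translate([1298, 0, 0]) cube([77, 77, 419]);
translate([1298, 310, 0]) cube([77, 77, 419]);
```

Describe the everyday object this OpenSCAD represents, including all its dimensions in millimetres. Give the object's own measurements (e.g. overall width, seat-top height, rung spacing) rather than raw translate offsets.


A long wooden bench with a 1375 mm (x) × 387 mm (y) seat, 38 mm thick, its top surface 457 mm above the floor. Four 77 mm square legs at the seat corners, flush with the edges, run from z = 0 to the seat underside.


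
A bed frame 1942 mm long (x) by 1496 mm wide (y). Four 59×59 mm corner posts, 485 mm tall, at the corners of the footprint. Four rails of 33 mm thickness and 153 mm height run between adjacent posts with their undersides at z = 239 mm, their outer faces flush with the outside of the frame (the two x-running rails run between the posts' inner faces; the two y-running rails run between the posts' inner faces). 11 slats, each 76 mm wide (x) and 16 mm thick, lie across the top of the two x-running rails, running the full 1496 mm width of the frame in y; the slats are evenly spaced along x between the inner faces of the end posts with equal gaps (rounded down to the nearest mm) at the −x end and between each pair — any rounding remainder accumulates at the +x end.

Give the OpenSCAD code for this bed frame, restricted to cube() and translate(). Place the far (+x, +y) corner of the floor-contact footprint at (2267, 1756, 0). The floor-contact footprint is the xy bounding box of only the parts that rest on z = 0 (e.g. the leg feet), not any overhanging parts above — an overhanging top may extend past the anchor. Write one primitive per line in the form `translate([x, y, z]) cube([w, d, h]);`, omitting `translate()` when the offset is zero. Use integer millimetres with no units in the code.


// slat z = rail_z + rail_h = 239 + 153 = 392
// slat gap = ⌊(1824 − 11·76) / 12⌋ = 82
translate([325, 260, 0]) cube([59, 59, 485]);
translate([325, 1697, 0]) cube([59, 59, 485]);
translate([2208, 260, 0]) cube([59, 59, 485]);
translate([2208, 1697, 0]) cube([59, 59, 485]);
translate([384, 260, 239]) cube([1824, 33, 153]);
translate([384, 1723, 239]) cube([1824, 33, 153]);
translate([325, 319, 239]) cube([33, 1378, 153]);
translate([2234, 319, 239]) cube([33, 1378, 153]);
translate([466, 260, 392]) cube([76, 1496, 16]);
translate([624, 260, 392]) cube([76, 1496, 16]);
translate([782, 260, 392]) cube([76, 1496, 16]);
translate([940, 260, 392]) cube([76, 1496, 16]);
translate([1098, 260, 392]) cube([76, 1496, 16]);
translate([1256, 260, 392]) cube([76, 1496, 16]);
translate([1414, 260, 392]) cube([76, 1496, 16]);
translate([1572, 260, 392]) cube([76, 1496, 16]);
translate([1730, 260, 392]) cube([76, 1496, 16]);
translate([1888, 260, 392]) cube([76, 1496, 16]);
translate([2046, 260, 392]) cube([76, 1496, 16]);


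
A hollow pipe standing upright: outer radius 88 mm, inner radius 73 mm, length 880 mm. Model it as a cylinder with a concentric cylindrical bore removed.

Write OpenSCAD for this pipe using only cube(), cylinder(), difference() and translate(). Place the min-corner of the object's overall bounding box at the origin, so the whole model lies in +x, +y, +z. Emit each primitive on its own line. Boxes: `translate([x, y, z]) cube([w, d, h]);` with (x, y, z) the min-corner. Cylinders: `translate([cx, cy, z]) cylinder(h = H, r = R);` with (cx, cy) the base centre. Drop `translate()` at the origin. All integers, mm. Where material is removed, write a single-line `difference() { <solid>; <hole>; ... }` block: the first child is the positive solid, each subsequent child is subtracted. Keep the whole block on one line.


difference() { translate([88, 88, 0]) cylinder(h = 880, r = 88); translate([88, 88, 0]) cylinder(h = 880, r = 73); }


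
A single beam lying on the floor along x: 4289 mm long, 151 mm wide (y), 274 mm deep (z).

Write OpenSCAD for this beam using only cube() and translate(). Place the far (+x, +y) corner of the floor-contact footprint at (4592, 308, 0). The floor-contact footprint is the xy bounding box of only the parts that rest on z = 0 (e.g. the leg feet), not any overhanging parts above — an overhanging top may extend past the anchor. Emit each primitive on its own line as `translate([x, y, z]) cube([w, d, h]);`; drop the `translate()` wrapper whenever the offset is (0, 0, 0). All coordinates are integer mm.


translate([303, 157, 0]) cube([4289, 151, 274]);


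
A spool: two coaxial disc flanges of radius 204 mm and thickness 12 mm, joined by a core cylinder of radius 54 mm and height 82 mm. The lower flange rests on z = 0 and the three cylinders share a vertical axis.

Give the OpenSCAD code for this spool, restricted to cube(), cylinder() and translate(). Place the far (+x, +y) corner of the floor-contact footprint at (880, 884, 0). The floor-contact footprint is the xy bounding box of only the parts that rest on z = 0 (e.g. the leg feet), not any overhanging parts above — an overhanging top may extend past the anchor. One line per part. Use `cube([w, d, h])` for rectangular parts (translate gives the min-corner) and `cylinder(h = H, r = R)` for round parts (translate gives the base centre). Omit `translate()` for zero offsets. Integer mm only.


translate([676, 680, 0]) cylinder(h = 12, r = 204);
translate([676, 680, 12]) cylinder(h = 82, r = 54);
translate([676, 680, 94]) cylinder(h = 12, r = 204);


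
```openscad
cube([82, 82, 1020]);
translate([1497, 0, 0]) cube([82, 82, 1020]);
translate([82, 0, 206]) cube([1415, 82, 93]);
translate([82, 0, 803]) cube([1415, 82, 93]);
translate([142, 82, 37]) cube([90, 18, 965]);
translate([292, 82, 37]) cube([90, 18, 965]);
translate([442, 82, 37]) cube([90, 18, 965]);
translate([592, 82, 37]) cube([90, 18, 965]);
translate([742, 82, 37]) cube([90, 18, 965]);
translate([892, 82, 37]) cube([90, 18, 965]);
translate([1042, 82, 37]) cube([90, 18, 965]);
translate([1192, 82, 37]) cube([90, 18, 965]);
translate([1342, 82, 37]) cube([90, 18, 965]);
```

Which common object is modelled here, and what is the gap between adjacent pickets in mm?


A fence section. The picket gap is 60 mm.

Two posts, two rails, 9 pickets — a fence section. Span 1415 mm holds 9 pickets of 90 mm with 10 equal gaps: ⌊(1415 − 9·90) / 10⌋ = 60 mm.


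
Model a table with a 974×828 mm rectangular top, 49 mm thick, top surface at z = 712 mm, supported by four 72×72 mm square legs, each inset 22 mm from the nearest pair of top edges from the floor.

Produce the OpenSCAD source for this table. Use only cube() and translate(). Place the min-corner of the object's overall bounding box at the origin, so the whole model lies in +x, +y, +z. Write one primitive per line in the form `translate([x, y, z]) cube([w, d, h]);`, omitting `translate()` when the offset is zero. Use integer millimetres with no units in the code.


// leg_h = 712 - 49 = 663
translate([0, 0, 663]) cube([974, 828, 49]);
translate([22, 22, 0]) cube([72, 72, 663]);
translate([880, 22, 0]) cube([72, 72, 663]);
translate([22, 734, 0]) cube([72, 72, 663]);
translate([880, 734, 0]) cube([72, 72, 663]);


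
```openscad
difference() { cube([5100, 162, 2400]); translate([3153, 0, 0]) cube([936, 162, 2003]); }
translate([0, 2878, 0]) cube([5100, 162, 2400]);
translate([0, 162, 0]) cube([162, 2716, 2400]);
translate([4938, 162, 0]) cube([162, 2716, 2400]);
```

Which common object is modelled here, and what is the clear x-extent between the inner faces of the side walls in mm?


A single room. The interior width is 4776 mm.

Four walls enclosing a rectangle with a door in the front wall — a room. Outside width 5100 minus two 162 mm walls gives 4776 mm.
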